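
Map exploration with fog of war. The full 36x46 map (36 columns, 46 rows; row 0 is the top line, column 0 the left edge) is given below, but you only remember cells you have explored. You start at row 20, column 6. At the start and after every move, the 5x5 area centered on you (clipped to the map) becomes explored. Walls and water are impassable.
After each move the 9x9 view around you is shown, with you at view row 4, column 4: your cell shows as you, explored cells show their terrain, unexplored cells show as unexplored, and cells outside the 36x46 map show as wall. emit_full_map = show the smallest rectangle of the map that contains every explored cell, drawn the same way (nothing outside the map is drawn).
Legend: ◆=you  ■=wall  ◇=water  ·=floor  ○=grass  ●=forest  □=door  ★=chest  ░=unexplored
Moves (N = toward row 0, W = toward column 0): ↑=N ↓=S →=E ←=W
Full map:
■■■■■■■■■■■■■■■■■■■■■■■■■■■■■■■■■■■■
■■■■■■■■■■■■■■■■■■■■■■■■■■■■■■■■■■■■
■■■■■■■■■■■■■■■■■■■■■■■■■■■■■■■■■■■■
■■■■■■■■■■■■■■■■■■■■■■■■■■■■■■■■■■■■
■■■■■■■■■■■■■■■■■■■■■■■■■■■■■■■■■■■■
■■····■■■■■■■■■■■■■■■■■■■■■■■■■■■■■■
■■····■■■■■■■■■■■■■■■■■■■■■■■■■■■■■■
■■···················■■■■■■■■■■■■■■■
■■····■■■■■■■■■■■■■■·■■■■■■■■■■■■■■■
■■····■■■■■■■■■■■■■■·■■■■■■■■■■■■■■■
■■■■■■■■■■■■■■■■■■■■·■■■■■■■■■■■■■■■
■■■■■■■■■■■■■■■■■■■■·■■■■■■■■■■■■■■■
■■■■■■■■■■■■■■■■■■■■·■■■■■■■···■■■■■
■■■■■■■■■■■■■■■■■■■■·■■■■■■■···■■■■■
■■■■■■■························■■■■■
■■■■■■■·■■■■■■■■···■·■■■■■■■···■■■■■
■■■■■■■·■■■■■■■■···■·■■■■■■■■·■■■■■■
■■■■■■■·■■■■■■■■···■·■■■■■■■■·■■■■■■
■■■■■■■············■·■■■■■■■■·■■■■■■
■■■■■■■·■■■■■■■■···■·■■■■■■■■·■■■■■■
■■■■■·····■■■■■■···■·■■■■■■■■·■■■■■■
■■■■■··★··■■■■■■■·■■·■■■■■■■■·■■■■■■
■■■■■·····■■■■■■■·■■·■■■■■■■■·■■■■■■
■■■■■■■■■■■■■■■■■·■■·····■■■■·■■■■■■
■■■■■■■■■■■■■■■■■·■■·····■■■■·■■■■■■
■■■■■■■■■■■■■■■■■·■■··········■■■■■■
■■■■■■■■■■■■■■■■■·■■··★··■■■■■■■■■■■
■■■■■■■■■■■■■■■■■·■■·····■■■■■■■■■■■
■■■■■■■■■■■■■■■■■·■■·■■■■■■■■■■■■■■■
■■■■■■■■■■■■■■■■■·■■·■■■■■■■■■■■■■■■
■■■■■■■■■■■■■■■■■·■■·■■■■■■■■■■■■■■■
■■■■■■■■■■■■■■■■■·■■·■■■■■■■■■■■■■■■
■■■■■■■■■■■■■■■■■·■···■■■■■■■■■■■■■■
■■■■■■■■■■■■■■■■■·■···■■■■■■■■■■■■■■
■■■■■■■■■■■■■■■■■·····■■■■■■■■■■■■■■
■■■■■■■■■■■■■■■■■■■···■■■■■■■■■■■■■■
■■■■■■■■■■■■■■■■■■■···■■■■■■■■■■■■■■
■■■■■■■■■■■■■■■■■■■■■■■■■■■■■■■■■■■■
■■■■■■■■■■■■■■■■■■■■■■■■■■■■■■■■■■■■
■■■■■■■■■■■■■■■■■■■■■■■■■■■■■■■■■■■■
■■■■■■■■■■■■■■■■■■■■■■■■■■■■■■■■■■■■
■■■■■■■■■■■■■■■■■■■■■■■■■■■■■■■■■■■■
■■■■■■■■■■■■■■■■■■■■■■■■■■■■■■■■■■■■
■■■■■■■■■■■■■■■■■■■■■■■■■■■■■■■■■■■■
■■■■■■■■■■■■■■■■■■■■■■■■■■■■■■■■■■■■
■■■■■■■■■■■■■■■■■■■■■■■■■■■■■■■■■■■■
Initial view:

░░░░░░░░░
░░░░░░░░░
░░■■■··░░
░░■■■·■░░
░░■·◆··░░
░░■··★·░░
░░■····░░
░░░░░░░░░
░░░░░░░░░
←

░░░░░░░░░
░░░░░░░░░
░░■■■■··░
░░■■■■·■░
░░■■◆···░
░░■■··★·░
░░■■····░
░░░░░░░░░
░░░░░░░░░

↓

░░░░░░░░░
░░■■■■··░
░░■■■■·■░
░░■■····░
░░■■◆·★·░
░░■■····░
░░■■■■■░░
░░░░░░░░░
░░░░░░░░░

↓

░░■■■■··░
░░■■■■·■░
░░■■····░
░░■■··★·░
░░■■◆···░
░░■■■■■░░
░░■■■■■░░
░░░░░░░░░
░░░░░░░░░

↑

░░░░░░░░░
░░■■■■··░
░░■■■■·■░
░░■■····░
░░■■◆·★·░
░░■■····░
░░■■■■■░░
░░■■■■■░░
░░░░░░░░░

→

░░░░░░░░░
░■■■■··░░
░■■■■·■░░
░■■····░░
░■■·◆★·░░
░■■····░░
░■■■■■■░░
░■■■■■░░░
░░░░░░░░░

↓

░■■■■··░░
░■■■■·■░░
░■■····░░
░■■··★·░░
░■■·◆··░░
░■■■■■■░░
░■■■■■■░░
░░░░░░░░░
░░░░░░░░░

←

░░■■■■··░
░░■■■■·■░
░░■■····░
░░■■··★·░
░░■■◆···░
░░■■■■■■░
░░■■■■■■░
░░░░░░░░░
░░░░░░░░░

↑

░░░░░░░░░
░░■■■■··░
░░■■■■·■░
░░■■····░
░░■■◆·★·░
░░■■····░
░░■■■■■■░
░░■■■■■■░
░░░░░░░░░

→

░░░░░░░░░
░■■■■··░░
░■■■■·■░░
░■■····░░
░■■·◆★·░░
░■■····░░
░■■■■■■░░
░■■■■■■░░
░░░░░░░░░

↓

░■■■■··░░
░■■■■·■░░
░■■····░░
░■■··★·░░
░■■·◆··░░
░■■■■■■░░
░■■■■■■░░
░░░░░░░░░
░░░░░░░░░

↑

░░░░░░░░░
░■■■■··░░
░■■■■·■░░
░■■····░░
░■■·◆★·░░
░■■····░░
░■■■■■■░░
░■■■■■■░░
░░░░░░░░░


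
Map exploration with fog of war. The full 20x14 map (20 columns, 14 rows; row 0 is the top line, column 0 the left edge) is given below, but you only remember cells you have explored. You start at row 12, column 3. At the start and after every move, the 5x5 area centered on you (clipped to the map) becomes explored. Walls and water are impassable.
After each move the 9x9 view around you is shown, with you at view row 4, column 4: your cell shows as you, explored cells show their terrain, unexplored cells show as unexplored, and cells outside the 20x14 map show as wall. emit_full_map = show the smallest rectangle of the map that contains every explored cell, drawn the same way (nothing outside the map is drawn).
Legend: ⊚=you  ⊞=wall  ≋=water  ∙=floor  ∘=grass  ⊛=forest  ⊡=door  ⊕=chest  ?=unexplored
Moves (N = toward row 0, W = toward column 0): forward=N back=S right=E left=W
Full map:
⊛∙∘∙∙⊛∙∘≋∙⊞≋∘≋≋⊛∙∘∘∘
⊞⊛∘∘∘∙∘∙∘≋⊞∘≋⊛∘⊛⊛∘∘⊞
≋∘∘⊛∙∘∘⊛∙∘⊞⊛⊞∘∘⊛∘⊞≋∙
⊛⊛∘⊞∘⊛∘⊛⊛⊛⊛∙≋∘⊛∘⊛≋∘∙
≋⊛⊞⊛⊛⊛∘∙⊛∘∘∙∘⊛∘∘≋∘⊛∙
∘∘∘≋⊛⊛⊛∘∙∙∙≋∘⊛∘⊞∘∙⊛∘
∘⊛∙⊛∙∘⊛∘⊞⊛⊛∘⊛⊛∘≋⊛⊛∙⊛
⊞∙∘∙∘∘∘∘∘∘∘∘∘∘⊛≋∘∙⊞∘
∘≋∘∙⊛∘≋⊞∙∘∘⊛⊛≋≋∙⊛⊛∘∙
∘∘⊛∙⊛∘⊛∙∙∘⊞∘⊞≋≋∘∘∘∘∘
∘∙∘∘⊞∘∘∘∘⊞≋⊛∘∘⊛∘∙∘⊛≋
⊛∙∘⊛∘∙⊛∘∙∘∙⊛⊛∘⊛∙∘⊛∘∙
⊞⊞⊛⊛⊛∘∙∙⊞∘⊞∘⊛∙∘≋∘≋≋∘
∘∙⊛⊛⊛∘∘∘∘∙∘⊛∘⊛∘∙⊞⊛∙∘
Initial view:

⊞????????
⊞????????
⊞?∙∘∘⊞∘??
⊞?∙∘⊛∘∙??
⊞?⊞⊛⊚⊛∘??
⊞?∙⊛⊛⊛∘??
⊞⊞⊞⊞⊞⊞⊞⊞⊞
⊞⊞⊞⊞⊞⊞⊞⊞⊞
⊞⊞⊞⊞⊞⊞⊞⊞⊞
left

⊞⊞???????
⊞⊞???????
⊞⊞∘∙∘∘⊞∘?
⊞⊞⊛∙∘⊛∘∙?
⊞⊞⊞⊞⊚⊛⊛∘?
⊞⊞∘∙⊛⊛⊛∘?
⊞⊞⊞⊞⊞⊞⊞⊞⊞
⊞⊞⊞⊞⊞⊞⊞⊞⊞
⊞⊞⊞⊞⊞⊞⊞⊞⊞

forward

⊞⊞???????
⊞⊞???????
⊞⊞∘∘⊛∙⊛??
⊞⊞∘∙∘∘⊞∘?
⊞⊞⊛∙⊚⊛∘∙?
⊞⊞⊞⊞⊛⊛⊛∘?
⊞⊞∘∙⊛⊛⊛∘?
⊞⊞⊞⊞⊞⊞⊞⊞⊞
⊞⊞⊞⊞⊞⊞⊞⊞⊞

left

⊞⊞⊞??????
⊞⊞⊞??????
⊞⊞⊞∘∘⊛∙⊛?
⊞⊞⊞∘∙∘∘⊞∘
⊞⊞⊞⊛⊚∘⊛∘∙
⊞⊞⊞⊞⊞⊛⊛⊛∘
⊞⊞⊞∘∙⊛⊛⊛∘
⊞⊞⊞⊞⊞⊞⊞⊞⊞
⊞⊞⊞⊞⊞⊞⊞⊞⊞

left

⊞⊞⊞⊞?????
⊞⊞⊞⊞?????
⊞⊞⊞⊞∘∘⊛∙⊛
⊞⊞⊞⊞∘∙∘∘⊞
⊞⊞⊞⊞⊚∙∘⊛∘
⊞⊞⊞⊞⊞⊞⊛⊛⊛
⊞⊞⊞⊞∘∙⊛⊛⊛
⊞⊞⊞⊞⊞⊞⊞⊞⊞
⊞⊞⊞⊞⊞⊞⊞⊞⊞

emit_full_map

∘∘⊛∙⊛?
∘∙∘∘⊞∘
⊚∙∘⊛∘∙
⊞⊞⊛⊛⊛∘
∘∙⊛⊛⊛∘

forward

⊞⊞⊞⊞?????
⊞⊞⊞⊞?????
⊞⊞⊞⊞∘≋∘??
⊞⊞⊞⊞∘∘⊛∙⊛
⊞⊞⊞⊞⊚∙∘∘⊞
⊞⊞⊞⊞⊛∙∘⊛∘
⊞⊞⊞⊞⊞⊞⊛⊛⊛
⊞⊞⊞⊞∘∙⊛⊛⊛
⊞⊞⊞⊞⊞⊞⊞⊞⊞

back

⊞⊞⊞⊞?????
⊞⊞⊞⊞∘≋∘??
⊞⊞⊞⊞∘∘⊛∙⊛
⊞⊞⊞⊞∘∙∘∘⊞
⊞⊞⊞⊞⊚∙∘⊛∘
⊞⊞⊞⊞⊞⊞⊛⊛⊛
⊞⊞⊞⊞∘∙⊛⊛⊛
⊞⊞⊞⊞⊞⊞⊞⊞⊞
⊞⊞⊞⊞⊞⊞⊞⊞⊞

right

⊞⊞⊞??????
⊞⊞⊞∘≋∘???
⊞⊞⊞∘∘⊛∙⊛?
⊞⊞⊞∘∙∘∘⊞∘
⊞⊞⊞⊛⊚∘⊛∘∙
⊞⊞⊞⊞⊞⊛⊛⊛∘
⊞⊞⊞∘∙⊛⊛⊛∘
⊞⊞⊞⊞⊞⊞⊞⊞⊞
⊞⊞⊞⊞⊞⊞⊞⊞⊞

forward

⊞⊞⊞??????
⊞⊞⊞??????
⊞⊞⊞∘≋∘∙??
⊞⊞⊞∘∘⊛∙⊛?
⊞⊞⊞∘⊚∘∘⊞∘
⊞⊞⊞⊛∙∘⊛∘∙
⊞⊞⊞⊞⊞⊛⊛⊛∘
⊞⊞⊞∘∙⊛⊛⊛∘
⊞⊞⊞⊞⊞⊞⊞⊞⊞

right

⊞⊞???????
⊞⊞???????
⊞⊞∘≋∘∙⊛??
⊞⊞∘∘⊛∙⊛??
⊞⊞∘∙⊚∘⊞∘?
⊞⊞⊛∙∘⊛∘∙?
⊞⊞⊞⊞⊛⊛⊛∘?
⊞⊞∘∙⊛⊛⊛∘?
⊞⊞⊞⊞⊞⊞⊞⊞⊞

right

⊞????????
⊞????????
⊞∘≋∘∙⊛∘??
⊞∘∘⊛∙⊛∘??
⊞∘∙∘⊚⊞∘??
⊞⊛∙∘⊛∘∙??
⊞⊞⊞⊛⊛⊛∘??
⊞∘∙⊛⊛⊛∘??
⊞⊞⊞⊞⊞⊞⊞⊞⊞

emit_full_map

∘≋∘∙⊛∘
∘∘⊛∙⊛∘
∘∙∘⊚⊞∘
⊛∙∘⊛∘∙
⊞⊞⊛⊛⊛∘
∘∙⊛⊛⊛∘

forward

⊞????????
⊞????????
⊞?∙∘∙∘∘??
⊞∘≋∘∙⊛∘??
⊞∘∘⊛⊚⊛∘??
⊞∘∙∘∘⊞∘??
⊞⊛∙∘⊛∘∙??
⊞⊞⊞⊛⊛⊛∘??
⊞∘∙⊛⊛⊛∘??

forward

⊞????????
⊞????????
⊞?⊛∙⊛∙∘??
⊞?∙∘∙∘∘??
⊞∘≋∘⊚⊛∘??
⊞∘∘⊛∙⊛∘??
⊞∘∙∘∘⊞∘??
⊞⊛∙∘⊛∘∙??
⊞⊞⊞⊛⊛⊛∘??

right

?????????
?????????
?⊛∙⊛∙∘⊛??
?∙∘∙∘∘∘??
∘≋∘∙⊚∘≋??
∘∘⊛∙⊛∘⊛??
∘∙∘∘⊞∘∘??
⊛∙∘⊛∘∙???
⊞⊞⊛⊛⊛∘???

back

?????????
?⊛∙⊛∙∘⊛??
?∙∘∙∘∘∘??
∘≋∘∙⊛∘≋??
∘∘⊛∙⊚∘⊛??
∘∙∘∘⊞∘∘??
⊛∙∘⊛∘∙⊛??
⊞⊞⊛⊛⊛∘???
∘∙⊛⊛⊛∘???

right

?????????
⊛∙⊛∙∘⊛???
∙∘∙∘∘∘∘??
≋∘∙⊛∘≋⊞??
∘⊛∙⊛⊚⊛∙??
∙∘∘⊞∘∘∘??
∙∘⊛∘∙⊛∘??
⊞⊛⊛⊛∘????
∙⊛⊛⊛∘????

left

?????????
?⊛∙⊛∙∘⊛??
?∙∘∙∘∘∘∘?
∘≋∘∙⊛∘≋⊞?
∘∘⊛∙⊚∘⊛∙?
∘∙∘∘⊞∘∘∘?
⊛∙∘⊛∘∙⊛∘?
⊞⊞⊛⊛⊛∘???
∘∙⊛⊛⊛∘???

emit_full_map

?⊛∙⊛∙∘⊛?
?∙∘∙∘∘∘∘
∘≋∘∙⊛∘≋⊞
∘∘⊛∙⊚∘⊛∙
∘∙∘∘⊞∘∘∘
⊛∙∘⊛∘∙⊛∘
⊞⊞⊛⊛⊛∘??
∘∙⊛⊛⊛∘??


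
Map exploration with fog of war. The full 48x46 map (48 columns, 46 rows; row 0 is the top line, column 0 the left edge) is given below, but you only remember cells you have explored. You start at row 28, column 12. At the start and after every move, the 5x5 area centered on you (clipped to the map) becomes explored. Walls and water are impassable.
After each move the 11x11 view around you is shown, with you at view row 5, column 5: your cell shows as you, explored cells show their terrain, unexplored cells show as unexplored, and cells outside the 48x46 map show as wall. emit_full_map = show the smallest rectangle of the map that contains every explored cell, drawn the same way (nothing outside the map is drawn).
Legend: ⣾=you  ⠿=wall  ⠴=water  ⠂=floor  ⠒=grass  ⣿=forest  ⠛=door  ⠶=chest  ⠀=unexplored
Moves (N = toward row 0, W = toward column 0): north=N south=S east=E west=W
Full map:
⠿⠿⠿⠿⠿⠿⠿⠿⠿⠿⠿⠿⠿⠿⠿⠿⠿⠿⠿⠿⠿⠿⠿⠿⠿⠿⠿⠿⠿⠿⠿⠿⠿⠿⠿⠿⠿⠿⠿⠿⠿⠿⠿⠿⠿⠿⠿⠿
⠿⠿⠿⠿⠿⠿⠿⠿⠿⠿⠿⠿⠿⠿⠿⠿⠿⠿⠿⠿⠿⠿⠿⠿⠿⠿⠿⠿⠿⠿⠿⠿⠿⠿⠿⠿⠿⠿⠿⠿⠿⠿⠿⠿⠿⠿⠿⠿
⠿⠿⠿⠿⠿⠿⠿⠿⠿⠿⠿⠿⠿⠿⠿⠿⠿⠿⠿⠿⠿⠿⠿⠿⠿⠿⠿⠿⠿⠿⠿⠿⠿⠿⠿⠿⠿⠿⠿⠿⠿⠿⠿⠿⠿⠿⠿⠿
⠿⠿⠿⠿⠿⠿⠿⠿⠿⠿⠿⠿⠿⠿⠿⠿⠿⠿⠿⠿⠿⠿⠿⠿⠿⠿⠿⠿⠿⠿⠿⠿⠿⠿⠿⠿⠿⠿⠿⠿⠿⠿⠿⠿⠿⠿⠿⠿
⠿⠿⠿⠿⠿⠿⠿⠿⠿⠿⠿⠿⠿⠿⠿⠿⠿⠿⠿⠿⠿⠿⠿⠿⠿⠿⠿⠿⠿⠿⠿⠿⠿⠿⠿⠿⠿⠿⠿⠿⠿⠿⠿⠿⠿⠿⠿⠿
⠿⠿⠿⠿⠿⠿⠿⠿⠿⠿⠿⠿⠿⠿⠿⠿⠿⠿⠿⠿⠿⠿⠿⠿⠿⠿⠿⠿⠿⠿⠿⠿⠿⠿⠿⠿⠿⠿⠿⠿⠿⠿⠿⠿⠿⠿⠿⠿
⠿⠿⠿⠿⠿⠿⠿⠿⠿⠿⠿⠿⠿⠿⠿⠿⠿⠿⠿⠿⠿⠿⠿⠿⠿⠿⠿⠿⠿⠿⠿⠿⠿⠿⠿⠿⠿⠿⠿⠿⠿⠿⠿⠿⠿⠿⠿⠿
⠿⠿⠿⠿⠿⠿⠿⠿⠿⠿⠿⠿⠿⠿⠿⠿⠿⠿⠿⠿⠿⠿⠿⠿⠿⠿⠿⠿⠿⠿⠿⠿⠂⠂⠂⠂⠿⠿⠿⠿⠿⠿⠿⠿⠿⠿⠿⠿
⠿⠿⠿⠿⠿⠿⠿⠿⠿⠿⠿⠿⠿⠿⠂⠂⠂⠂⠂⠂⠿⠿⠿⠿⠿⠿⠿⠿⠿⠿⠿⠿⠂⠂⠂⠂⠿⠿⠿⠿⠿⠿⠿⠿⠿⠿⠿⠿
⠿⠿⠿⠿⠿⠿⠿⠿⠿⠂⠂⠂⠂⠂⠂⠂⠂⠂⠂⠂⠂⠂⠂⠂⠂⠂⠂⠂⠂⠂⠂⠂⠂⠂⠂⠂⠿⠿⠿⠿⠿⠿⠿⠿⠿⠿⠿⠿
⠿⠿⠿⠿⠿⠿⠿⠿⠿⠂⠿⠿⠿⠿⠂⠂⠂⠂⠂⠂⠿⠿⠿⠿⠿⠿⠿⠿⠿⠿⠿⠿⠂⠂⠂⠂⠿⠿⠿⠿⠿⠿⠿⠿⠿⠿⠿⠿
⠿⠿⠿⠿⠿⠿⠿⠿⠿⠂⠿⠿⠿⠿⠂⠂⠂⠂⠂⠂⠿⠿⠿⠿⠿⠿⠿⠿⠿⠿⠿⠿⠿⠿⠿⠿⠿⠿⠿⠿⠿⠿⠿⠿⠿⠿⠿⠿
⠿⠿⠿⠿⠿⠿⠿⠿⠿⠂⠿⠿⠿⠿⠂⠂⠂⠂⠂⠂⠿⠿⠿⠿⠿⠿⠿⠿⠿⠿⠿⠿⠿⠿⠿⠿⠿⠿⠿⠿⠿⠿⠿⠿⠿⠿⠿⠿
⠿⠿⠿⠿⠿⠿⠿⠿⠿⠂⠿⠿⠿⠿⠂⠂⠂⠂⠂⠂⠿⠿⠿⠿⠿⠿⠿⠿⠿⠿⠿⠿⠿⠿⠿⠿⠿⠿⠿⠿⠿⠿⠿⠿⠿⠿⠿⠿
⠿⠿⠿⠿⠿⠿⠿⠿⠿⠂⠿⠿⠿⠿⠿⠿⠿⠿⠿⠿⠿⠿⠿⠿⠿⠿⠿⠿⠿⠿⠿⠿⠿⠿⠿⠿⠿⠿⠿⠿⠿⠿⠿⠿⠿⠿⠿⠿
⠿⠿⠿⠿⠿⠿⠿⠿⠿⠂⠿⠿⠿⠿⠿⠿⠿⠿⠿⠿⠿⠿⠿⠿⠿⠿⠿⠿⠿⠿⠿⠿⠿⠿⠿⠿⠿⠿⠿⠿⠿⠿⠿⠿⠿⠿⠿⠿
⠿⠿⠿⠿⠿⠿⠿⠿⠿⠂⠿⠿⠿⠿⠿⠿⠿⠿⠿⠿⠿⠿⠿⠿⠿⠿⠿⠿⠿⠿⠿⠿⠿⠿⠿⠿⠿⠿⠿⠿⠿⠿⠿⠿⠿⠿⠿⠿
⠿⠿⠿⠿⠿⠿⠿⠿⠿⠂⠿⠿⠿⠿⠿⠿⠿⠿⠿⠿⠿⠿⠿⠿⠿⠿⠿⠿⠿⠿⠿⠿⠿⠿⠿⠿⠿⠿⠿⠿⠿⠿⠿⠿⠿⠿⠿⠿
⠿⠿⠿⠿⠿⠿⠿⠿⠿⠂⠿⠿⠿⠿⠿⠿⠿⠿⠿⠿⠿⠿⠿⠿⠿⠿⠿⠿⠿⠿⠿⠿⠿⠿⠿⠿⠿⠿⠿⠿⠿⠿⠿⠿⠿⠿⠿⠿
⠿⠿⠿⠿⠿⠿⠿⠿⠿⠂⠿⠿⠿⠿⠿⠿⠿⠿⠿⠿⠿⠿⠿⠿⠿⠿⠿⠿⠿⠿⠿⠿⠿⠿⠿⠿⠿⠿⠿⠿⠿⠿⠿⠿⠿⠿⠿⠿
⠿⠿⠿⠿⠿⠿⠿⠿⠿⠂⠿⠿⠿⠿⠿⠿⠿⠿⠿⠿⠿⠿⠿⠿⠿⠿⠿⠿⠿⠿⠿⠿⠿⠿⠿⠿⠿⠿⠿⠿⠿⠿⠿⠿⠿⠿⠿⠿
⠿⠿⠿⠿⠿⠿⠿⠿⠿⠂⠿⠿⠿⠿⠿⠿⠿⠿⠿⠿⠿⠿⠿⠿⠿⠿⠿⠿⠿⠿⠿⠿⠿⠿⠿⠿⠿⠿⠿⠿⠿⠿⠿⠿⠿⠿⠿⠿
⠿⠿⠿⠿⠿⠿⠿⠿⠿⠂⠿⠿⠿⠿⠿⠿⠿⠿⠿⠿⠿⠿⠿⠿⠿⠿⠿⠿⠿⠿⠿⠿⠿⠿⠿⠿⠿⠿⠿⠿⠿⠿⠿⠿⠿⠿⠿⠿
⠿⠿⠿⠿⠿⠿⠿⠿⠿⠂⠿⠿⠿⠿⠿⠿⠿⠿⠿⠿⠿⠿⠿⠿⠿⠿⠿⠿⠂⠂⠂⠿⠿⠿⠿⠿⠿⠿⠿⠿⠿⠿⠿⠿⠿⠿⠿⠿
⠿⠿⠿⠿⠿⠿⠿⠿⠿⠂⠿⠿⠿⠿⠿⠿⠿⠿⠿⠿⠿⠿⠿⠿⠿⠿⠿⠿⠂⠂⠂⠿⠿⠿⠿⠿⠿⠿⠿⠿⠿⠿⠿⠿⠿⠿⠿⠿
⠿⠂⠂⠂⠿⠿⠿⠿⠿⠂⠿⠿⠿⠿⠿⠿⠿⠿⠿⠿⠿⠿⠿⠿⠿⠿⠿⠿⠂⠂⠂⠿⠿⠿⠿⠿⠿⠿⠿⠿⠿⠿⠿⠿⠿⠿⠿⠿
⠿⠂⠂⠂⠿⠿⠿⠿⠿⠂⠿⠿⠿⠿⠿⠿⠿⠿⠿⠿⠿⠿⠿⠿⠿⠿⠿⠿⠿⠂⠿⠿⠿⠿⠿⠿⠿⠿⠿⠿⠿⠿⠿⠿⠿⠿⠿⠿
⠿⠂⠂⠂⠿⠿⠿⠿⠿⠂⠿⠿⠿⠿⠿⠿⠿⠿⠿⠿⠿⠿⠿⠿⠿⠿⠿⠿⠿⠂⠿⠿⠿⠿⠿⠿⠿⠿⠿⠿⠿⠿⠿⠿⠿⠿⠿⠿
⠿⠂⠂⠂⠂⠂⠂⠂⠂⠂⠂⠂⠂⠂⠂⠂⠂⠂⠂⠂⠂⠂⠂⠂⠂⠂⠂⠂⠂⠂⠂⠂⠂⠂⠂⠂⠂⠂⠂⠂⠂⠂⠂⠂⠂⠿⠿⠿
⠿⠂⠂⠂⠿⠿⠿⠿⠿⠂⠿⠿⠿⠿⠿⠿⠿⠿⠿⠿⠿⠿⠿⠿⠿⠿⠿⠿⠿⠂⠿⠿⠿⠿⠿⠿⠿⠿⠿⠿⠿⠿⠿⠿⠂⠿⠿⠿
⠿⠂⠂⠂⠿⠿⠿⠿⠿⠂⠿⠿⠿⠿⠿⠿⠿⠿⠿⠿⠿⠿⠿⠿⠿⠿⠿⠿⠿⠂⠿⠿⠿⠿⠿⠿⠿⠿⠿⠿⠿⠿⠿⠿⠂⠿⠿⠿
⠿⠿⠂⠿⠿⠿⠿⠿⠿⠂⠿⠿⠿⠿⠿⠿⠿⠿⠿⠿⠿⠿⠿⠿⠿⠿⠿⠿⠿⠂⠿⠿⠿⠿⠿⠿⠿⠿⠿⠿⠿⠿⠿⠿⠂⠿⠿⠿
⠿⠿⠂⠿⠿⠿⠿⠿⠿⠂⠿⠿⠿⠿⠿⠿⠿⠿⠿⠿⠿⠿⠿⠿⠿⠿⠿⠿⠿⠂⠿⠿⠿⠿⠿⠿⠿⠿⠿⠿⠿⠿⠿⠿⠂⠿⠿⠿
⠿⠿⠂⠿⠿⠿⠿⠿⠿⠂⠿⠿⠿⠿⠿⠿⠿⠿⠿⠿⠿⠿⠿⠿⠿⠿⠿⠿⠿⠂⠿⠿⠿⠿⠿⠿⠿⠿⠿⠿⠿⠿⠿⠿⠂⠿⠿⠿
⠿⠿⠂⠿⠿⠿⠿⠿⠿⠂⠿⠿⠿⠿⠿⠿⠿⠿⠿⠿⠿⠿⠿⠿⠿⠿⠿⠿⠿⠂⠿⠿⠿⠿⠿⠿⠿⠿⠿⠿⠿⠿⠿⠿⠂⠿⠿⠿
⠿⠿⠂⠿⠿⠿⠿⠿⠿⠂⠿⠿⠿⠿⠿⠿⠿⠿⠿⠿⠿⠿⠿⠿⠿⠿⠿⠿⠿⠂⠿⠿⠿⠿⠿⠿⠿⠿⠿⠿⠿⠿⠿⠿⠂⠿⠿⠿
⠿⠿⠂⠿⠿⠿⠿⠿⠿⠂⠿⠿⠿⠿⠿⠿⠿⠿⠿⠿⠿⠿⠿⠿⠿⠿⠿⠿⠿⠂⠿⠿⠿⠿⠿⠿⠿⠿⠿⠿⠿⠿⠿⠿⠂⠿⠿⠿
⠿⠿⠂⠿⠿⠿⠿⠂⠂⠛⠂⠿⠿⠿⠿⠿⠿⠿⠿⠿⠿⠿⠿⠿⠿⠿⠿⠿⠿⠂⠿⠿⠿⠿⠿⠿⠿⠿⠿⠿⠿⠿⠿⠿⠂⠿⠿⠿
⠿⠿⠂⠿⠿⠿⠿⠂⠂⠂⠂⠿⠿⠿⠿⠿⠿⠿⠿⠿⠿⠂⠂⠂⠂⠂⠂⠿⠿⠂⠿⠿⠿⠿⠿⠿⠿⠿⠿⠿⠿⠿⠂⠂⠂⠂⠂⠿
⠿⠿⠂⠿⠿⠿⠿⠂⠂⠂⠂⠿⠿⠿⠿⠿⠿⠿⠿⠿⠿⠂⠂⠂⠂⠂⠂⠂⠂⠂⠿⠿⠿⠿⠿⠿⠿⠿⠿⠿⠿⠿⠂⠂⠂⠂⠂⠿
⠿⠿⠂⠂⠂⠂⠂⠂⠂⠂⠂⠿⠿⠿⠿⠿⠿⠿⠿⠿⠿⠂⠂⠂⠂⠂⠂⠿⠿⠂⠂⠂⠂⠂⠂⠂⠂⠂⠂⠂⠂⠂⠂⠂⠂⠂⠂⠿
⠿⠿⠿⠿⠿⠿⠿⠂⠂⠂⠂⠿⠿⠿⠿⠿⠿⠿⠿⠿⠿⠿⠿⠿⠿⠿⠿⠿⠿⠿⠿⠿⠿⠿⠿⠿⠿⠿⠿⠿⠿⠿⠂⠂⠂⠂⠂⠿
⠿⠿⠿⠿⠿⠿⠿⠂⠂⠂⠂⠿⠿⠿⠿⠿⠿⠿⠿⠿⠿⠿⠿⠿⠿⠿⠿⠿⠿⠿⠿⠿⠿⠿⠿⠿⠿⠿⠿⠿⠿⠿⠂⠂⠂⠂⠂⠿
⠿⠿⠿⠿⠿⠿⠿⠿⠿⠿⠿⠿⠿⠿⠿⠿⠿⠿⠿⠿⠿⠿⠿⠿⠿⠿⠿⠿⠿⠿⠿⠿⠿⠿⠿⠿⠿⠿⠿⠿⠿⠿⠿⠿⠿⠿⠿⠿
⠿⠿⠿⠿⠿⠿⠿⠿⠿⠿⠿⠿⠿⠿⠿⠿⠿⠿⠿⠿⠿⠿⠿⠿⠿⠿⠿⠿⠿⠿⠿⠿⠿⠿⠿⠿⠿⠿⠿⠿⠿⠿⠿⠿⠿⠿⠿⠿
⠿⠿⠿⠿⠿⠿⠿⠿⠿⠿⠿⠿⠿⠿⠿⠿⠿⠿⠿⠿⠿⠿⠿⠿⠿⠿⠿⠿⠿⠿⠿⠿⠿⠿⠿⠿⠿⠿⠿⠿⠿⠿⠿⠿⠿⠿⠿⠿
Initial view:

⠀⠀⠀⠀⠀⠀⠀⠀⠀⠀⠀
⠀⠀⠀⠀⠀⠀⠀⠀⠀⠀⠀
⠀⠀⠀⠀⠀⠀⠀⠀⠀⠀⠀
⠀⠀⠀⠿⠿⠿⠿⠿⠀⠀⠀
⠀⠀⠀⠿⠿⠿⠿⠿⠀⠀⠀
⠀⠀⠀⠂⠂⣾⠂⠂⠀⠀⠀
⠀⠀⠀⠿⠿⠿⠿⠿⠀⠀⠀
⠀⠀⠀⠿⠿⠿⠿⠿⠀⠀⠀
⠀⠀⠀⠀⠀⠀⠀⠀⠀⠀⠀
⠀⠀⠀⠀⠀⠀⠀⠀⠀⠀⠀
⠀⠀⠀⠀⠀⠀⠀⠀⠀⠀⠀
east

⠀⠀⠀⠀⠀⠀⠀⠀⠀⠀⠀
⠀⠀⠀⠀⠀⠀⠀⠀⠀⠀⠀
⠀⠀⠀⠀⠀⠀⠀⠀⠀⠀⠀
⠀⠀⠿⠿⠿⠿⠿⠿⠀⠀⠀
⠀⠀⠿⠿⠿⠿⠿⠿⠀⠀⠀
⠀⠀⠂⠂⠂⣾⠂⠂⠀⠀⠀
⠀⠀⠿⠿⠿⠿⠿⠿⠀⠀⠀
⠀⠀⠿⠿⠿⠿⠿⠿⠀⠀⠀
⠀⠀⠀⠀⠀⠀⠀⠀⠀⠀⠀
⠀⠀⠀⠀⠀⠀⠀⠀⠀⠀⠀
⠀⠀⠀⠀⠀⠀⠀⠀⠀⠀⠀

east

⠀⠀⠀⠀⠀⠀⠀⠀⠀⠀⠀
⠀⠀⠀⠀⠀⠀⠀⠀⠀⠀⠀
⠀⠀⠀⠀⠀⠀⠀⠀⠀⠀⠀
⠀⠿⠿⠿⠿⠿⠿⠿⠀⠀⠀
⠀⠿⠿⠿⠿⠿⠿⠿⠀⠀⠀
⠀⠂⠂⠂⠂⣾⠂⠂⠀⠀⠀
⠀⠿⠿⠿⠿⠿⠿⠿⠀⠀⠀
⠀⠿⠿⠿⠿⠿⠿⠿⠀⠀⠀
⠀⠀⠀⠀⠀⠀⠀⠀⠀⠀⠀
⠀⠀⠀⠀⠀⠀⠀⠀⠀⠀⠀
⠀⠀⠀⠀⠀⠀⠀⠀⠀⠀⠀

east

⠀⠀⠀⠀⠀⠀⠀⠀⠀⠀⠀
⠀⠀⠀⠀⠀⠀⠀⠀⠀⠀⠀
⠀⠀⠀⠀⠀⠀⠀⠀⠀⠀⠀
⠿⠿⠿⠿⠿⠿⠿⠿⠀⠀⠀
⠿⠿⠿⠿⠿⠿⠿⠿⠀⠀⠀
⠂⠂⠂⠂⠂⣾⠂⠂⠀⠀⠀
⠿⠿⠿⠿⠿⠿⠿⠿⠀⠀⠀
⠿⠿⠿⠿⠿⠿⠿⠿⠀⠀⠀
⠀⠀⠀⠀⠀⠀⠀⠀⠀⠀⠀
⠀⠀⠀⠀⠀⠀⠀⠀⠀⠀⠀
⠀⠀⠀⠀⠀⠀⠀⠀⠀⠀⠀

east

⠀⠀⠀⠀⠀⠀⠀⠀⠀⠀⠀
⠀⠀⠀⠀⠀⠀⠀⠀⠀⠀⠀
⠀⠀⠀⠀⠀⠀⠀⠀⠀⠀⠀
⠿⠿⠿⠿⠿⠿⠿⠿⠀⠀⠀
⠿⠿⠿⠿⠿⠿⠿⠿⠀⠀⠀
⠂⠂⠂⠂⠂⣾⠂⠂⠀⠀⠀
⠿⠿⠿⠿⠿⠿⠿⠿⠀⠀⠀
⠿⠿⠿⠿⠿⠿⠿⠿⠀⠀⠀
⠀⠀⠀⠀⠀⠀⠀⠀⠀⠀⠀
⠀⠀⠀⠀⠀⠀⠀⠀⠀⠀⠀
⠀⠀⠀⠀⠀⠀⠀⠀⠀⠀⠀


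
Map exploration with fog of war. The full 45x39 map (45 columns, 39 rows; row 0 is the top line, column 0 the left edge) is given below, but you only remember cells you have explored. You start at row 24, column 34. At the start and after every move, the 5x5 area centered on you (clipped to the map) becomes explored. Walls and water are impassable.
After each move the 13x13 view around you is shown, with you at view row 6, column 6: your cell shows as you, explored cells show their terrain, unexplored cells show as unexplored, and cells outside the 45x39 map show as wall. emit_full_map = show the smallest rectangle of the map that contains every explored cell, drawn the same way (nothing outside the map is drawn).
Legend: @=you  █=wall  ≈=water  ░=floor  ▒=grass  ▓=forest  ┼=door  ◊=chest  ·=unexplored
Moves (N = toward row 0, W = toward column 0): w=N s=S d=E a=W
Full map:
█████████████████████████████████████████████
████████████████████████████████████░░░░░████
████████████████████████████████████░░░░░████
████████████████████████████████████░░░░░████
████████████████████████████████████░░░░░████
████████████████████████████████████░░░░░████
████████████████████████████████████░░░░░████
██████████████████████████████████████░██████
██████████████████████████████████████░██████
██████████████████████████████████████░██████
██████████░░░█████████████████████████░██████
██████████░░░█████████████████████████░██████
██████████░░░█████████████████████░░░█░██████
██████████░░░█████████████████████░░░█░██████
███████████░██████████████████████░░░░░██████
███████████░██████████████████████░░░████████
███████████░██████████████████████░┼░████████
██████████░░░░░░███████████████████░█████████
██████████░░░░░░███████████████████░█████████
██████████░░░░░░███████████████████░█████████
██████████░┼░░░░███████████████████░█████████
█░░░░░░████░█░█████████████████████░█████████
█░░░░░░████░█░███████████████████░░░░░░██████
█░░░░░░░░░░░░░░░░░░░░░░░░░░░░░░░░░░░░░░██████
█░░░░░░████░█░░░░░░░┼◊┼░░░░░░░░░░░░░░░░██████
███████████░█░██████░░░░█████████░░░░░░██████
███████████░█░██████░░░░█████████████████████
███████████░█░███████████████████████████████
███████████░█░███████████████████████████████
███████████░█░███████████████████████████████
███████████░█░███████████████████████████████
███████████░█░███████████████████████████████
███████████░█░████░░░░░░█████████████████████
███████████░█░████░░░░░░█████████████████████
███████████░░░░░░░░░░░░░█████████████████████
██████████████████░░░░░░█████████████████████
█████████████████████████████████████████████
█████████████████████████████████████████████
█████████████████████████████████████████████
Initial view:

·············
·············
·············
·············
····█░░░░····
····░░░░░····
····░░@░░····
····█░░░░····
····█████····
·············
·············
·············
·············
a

·············
·············
·············
·············
····██░░░░···
····░░░░░░···
····░░@░░░···
····██░░░░···
····██████···
·············
·············
·············
·············

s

·············
·············
·············
····██░░░░···
····░░░░░░···
····░░░░░░···
····██@░░░···
····██████···
····█████····
·············
·············
·············
·············

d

·············
·············
·············
···██░░░░····
···░░░░░░····
···░░░░░░····
···██░@░░····
···██████····
···██████····
·············
·············
·············
·············

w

·············
·············
·············
·············
···██░░░░····
···░░░░░░····
···░░░@░░····
···██░░░░····
···██████····
···██████····
·············
·············
·············

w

·············
·············
·············
·············
····███░█····
···██░░░░····
···░░░@░░····
···░░░░░░····
···██░░░░····
···██████····
···██████····
·············
·············

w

·············
·············
·············
·············
····███░█····
····███░█····
···██░@░░····
···░░░░░░····
···░░░░░░····
···██░░░░····
···██████····
···██████····
·············

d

·············
·············
·············
·············
···███░██····
···███░██····
··██░░@░░····
··░░░░░░░····
··░░░░░░░····
··██░░░░·····
··██████·····
··██████·····
·············

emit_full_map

·███░██
·███░██
██░░@░░
░░░░░░░
░░░░░░░
██░░░░·
██████·
██████·

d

·············
·············
·············
·············
··███░███····
··███░███····
·██░░░@░░····
·░░░░░░░░····
·░░░░░░░░····
·██░░░░······
·██████······
·██████······
·············

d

·············
·············
·············
·············
·███░████····
·███░████····
██░░░░@░█····
░░░░░░░░█····
░░░░░░░░█····
██░░░░·······
██████·······
██████·······
·············

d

·············
·············
·············
·············
███░█████····
███░█████····
█░░░░░@██····
░░░░░░░██····
░░░░░░░██····
█░░░░········
█████········
█████········
·············

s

·············
·············
·············
███░█████····
███░█████····
█░░░░░░██····
░░░░░░@██····
░░░░░░░██····
█░░░░░░██····
█████········
█████········
·············
·············

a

·············
·············
·············
·███░█████···
·███░█████···
██░░░░░░██···
░░░░░░@░██···
░░░░░░░░██···
██░░░░░░██···
██████·······
██████·······
·············
·············

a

·············
·············
·············
··███░█████··
··███░█████··
·██░░░░░░██··
·░░░░░@░░██··
·░░░░░░░░██··
·██░░░░░░██··
·██████······
·██████······
·············
·············

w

·············
·············
·············
·············
··███░█████··
··███░█████··
·██░░░@░░██··
·░░░░░░░░██··
·░░░░░░░░██··
·██░░░░░░██··
·██████······
·██████······
·············

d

·············
·············
·············
·············
·███░█████···
·███░█████···
██░░░░@░██···
░░░░░░░░██···
░░░░░░░░██···
██░░░░░░██···
██████·······
██████·······
·············

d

·············
·············
·············
·············
███░█████····
███░█████····
█░░░░░@██····
░░░░░░░██····
░░░░░░░██····
█░░░░░░██····
█████········
█████········
·············

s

·············
·············
·············
███░█████····
███░█████····
█░░░░░░██····
░░░░░░@██····
░░░░░░░██····
█░░░░░░██····
█████········
█████········
·············
·············

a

·············
·············
·············
·███░█████···
·███░█████···
██░░░░░░██···
░░░░░░@░██···
░░░░░░░░██···
██░░░░░░██···
██████·······
██████·······
·············
·············

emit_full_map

·███░█████
·███░█████
██░░░░░░██
░░░░░░@░██
░░░░░░░░██
██░░░░░░██
██████····
██████····


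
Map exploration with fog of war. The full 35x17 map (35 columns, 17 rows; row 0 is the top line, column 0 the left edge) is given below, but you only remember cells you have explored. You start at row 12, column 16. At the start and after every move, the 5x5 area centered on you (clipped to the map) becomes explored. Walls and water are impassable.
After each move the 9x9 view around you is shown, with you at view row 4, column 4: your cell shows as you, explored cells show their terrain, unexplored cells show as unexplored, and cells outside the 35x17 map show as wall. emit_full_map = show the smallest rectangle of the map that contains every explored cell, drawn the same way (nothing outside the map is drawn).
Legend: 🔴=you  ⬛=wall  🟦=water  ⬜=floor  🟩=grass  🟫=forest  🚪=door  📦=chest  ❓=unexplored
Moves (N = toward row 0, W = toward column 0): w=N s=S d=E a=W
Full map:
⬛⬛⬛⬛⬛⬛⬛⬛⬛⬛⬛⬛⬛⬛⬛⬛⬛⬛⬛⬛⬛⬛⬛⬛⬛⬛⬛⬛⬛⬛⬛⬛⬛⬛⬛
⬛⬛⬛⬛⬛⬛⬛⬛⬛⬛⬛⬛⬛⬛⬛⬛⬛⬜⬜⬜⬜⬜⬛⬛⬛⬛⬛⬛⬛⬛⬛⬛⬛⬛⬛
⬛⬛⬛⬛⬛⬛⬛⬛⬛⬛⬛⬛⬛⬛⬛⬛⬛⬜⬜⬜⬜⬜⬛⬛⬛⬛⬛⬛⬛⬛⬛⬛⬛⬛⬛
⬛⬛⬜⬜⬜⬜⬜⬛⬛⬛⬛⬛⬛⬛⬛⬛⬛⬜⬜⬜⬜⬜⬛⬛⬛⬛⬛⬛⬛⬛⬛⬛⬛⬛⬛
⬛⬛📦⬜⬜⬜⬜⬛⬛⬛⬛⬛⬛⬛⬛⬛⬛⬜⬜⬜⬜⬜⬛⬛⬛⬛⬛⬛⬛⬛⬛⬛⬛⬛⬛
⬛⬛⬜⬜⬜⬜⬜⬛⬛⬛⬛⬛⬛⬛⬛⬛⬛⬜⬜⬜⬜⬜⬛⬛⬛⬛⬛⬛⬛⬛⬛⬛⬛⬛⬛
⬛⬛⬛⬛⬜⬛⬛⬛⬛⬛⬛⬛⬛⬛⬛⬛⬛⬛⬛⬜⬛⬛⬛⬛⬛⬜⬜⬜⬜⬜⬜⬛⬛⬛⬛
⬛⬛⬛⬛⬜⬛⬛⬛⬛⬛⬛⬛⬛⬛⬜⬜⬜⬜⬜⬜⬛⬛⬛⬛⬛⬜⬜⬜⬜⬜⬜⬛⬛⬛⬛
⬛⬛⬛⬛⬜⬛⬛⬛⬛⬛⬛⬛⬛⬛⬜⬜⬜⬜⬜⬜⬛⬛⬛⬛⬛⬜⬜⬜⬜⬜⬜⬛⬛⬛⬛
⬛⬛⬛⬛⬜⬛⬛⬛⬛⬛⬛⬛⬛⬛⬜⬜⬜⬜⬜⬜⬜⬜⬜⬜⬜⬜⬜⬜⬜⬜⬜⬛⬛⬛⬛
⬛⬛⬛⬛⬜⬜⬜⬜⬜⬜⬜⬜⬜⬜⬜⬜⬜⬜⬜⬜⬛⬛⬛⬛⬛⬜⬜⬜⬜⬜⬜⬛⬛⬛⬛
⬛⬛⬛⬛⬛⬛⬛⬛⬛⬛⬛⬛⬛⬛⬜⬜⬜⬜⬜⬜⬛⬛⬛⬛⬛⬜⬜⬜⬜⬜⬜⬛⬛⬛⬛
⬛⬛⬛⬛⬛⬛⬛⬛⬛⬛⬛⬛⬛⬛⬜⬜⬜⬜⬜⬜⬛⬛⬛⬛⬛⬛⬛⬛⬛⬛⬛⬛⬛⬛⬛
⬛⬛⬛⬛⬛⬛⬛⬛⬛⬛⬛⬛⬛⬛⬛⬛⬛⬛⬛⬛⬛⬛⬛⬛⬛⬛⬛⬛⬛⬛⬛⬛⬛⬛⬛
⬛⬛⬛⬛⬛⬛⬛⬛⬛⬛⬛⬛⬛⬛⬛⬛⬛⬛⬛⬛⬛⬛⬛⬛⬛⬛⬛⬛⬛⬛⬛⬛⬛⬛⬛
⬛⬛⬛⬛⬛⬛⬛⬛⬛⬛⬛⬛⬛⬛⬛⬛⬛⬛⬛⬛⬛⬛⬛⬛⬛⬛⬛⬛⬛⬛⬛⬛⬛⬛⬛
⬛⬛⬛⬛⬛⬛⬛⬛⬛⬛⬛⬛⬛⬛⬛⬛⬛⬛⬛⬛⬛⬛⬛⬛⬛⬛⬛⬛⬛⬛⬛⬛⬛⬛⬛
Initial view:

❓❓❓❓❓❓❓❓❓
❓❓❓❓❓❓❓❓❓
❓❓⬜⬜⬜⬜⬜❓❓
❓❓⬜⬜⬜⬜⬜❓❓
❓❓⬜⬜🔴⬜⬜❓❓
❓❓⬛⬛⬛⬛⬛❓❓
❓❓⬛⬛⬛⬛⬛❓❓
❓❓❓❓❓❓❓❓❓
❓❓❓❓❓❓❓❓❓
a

❓❓❓❓❓❓❓❓❓
❓❓❓❓❓❓❓❓❓
❓❓⬜⬜⬜⬜⬜⬜❓
❓❓⬛⬜⬜⬜⬜⬜❓
❓❓⬛⬜🔴⬜⬜⬜❓
❓❓⬛⬛⬛⬛⬛⬛❓
❓❓⬛⬛⬛⬛⬛⬛❓
❓❓❓❓❓❓❓❓❓
❓❓❓❓❓❓❓❓❓

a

❓❓❓❓❓❓❓❓❓
❓❓❓❓❓❓❓❓❓
❓❓⬜⬜⬜⬜⬜⬜⬜
❓❓⬛⬛⬜⬜⬜⬜⬜
❓❓⬛⬛🔴⬜⬜⬜⬜
❓❓⬛⬛⬛⬛⬛⬛⬛
❓❓⬛⬛⬛⬛⬛⬛⬛
❓❓❓❓❓❓❓❓❓
❓❓❓❓❓❓❓❓❓

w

❓❓❓❓❓❓❓❓❓
❓❓❓❓❓❓❓❓❓
❓❓⬛⬛⬜⬜⬜❓❓
❓❓⬜⬜⬜⬜⬜⬜⬜
❓❓⬛⬛🔴⬜⬜⬜⬜
❓❓⬛⬛⬜⬜⬜⬜⬜
❓❓⬛⬛⬛⬛⬛⬛⬛
❓❓⬛⬛⬛⬛⬛⬛⬛
❓❓❓❓❓❓❓❓❓

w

❓❓❓❓❓❓❓❓❓
❓❓❓❓❓❓❓❓❓
❓❓⬛⬛⬜⬜⬜❓❓
❓❓⬛⬛⬜⬜⬜❓❓
❓❓⬜⬜🔴⬜⬜⬜⬜
❓❓⬛⬛⬜⬜⬜⬜⬜
❓❓⬛⬛⬜⬜⬜⬜⬜
❓❓⬛⬛⬛⬛⬛⬛⬛
❓❓⬛⬛⬛⬛⬛⬛⬛

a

❓❓❓❓❓❓❓❓❓
❓❓❓❓❓❓❓❓❓
❓❓⬛⬛⬛⬜⬜⬜❓
❓❓⬛⬛⬛⬜⬜⬜❓
❓❓⬜⬜🔴⬜⬜⬜⬜
❓❓⬛⬛⬛⬜⬜⬜⬜
❓❓⬛⬛⬛⬜⬜⬜⬜
❓❓❓⬛⬛⬛⬛⬛⬛
❓❓❓⬛⬛⬛⬛⬛⬛

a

❓❓❓❓❓❓❓❓❓
❓❓❓❓❓❓❓❓❓
❓❓⬛⬛⬛⬛⬜⬜⬜
❓❓⬛⬛⬛⬛⬜⬜⬜
❓❓⬜⬜🔴⬜⬜⬜⬜
❓❓⬛⬛⬛⬛⬜⬜⬜
❓❓⬛⬛⬛⬛⬜⬜⬜
❓❓❓❓⬛⬛⬛⬛⬛
❓❓❓❓⬛⬛⬛⬛⬛

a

❓❓❓❓❓❓❓❓❓
❓❓❓❓❓❓❓❓❓
❓❓⬛⬛⬛⬛⬛⬜⬜
❓❓⬛⬛⬛⬛⬛⬜⬜
❓❓⬜⬜🔴⬜⬜⬜⬜
❓❓⬛⬛⬛⬛⬛⬜⬜
❓❓⬛⬛⬛⬛⬛⬜⬜
❓❓❓❓❓⬛⬛⬛⬛
❓❓❓❓❓⬛⬛⬛⬛

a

❓❓❓❓❓❓❓❓❓
❓❓❓❓❓❓❓❓❓
❓❓⬛⬛⬛⬛⬛⬛⬜
❓❓⬛⬛⬛⬛⬛⬛⬜
❓❓⬜⬜🔴⬜⬜⬜⬜
❓❓⬛⬛⬛⬛⬛⬛⬜
❓❓⬛⬛⬛⬛⬛⬛⬜
❓❓❓❓❓❓⬛⬛⬛
❓❓❓❓❓❓⬛⬛⬛

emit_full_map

⬛⬛⬛⬛⬛⬛⬜⬜⬜❓❓
⬛⬛⬛⬛⬛⬛⬜⬜⬜❓❓
⬜⬜🔴⬜⬜⬜⬜⬜⬜⬜⬜
⬛⬛⬛⬛⬛⬛⬜⬜⬜⬜⬜
⬛⬛⬛⬛⬛⬛⬜⬜⬜⬜⬜
❓❓❓❓⬛⬛⬛⬛⬛⬛⬛
❓❓❓❓⬛⬛⬛⬛⬛⬛⬛

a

❓❓❓❓❓❓❓❓❓
❓❓❓❓❓❓❓❓❓
❓❓⬛⬛⬛⬛⬛⬛⬛
❓❓⬛⬛⬛⬛⬛⬛⬛
❓❓⬜⬜🔴⬜⬜⬜⬜
❓❓⬛⬛⬛⬛⬛⬛⬛
❓❓⬛⬛⬛⬛⬛⬛⬛
❓❓❓❓❓❓❓⬛⬛
❓❓❓❓❓❓❓⬛⬛

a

❓❓❓❓❓❓❓❓❓
❓❓❓❓❓❓❓❓❓
❓❓⬛⬛⬛⬛⬛⬛⬛
❓❓⬛⬛⬛⬛⬛⬛⬛
❓❓⬜⬜🔴⬜⬜⬜⬜
❓❓⬛⬛⬛⬛⬛⬛⬛
❓❓⬛⬛⬛⬛⬛⬛⬛
❓❓❓❓❓❓❓❓⬛
❓❓❓❓❓❓❓❓⬛

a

❓❓❓❓❓❓❓❓❓
❓❓❓❓❓❓❓❓❓
❓❓⬛⬛⬛⬛⬛⬛⬛
❓❓⬛⬛⬛⬛⬛⬛⬛
❓❓⬜⬜🔴⬜⬜⬜⬜
❓❓⬛⬛⬛⬛⬛⬛⬛
❓❓⬛⬛⬛⬛⬛⬛⬛
❓❓❓❓❓❓❓❓❓
❓❓❓❓❓❓❓❓❓

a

❓❓❓❓❓❓❓❓❓
❓❓❓❓❓❓❓❓❓
❓❓⬜⬛⬛⬛⬛⬛⬛
❓❓⬜⬛⬛⬛⬛⬛⬛
❓❓⬜⬜🔴⬜⬜⬜⬜
❓❓⬛⬛⬛⬛⬛⬛⬛
❓❓⬛⬛⬛⬛⬛⬛⬛
❓❓❓❓❓❓❓❓❓
❓❓❓❓❓❓❓❓❓

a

❓❓❓❓❓❓❓❓❓
❓❓❓❓❓❓❓❓❓
❓❓⬛⬜⬛⬛⬛⬛⬛
❓❓⬛⬜⬛⬛⬛⬛⬛
❓❓⬛⬜🔴⬜⬜⬜⬜
❓❓⬛⬛⬛⬛⬛⬛⬛
❓❓⬛⬛⬛⬛⬛⬛⬛
❓❓❓❓❓❓❓❓❓
❓❓❓❓❓❓❓❓❓

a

❓❓❓❓❓❓❓❓❓
❓❓❓❓❓❓❓❓❓
❓❓⬛⬛⬜⬛⬛⬛⬛
❓❓⬛⬛⬜⬛⬛⬛⬛
❓❓⬛⬛🔴⬜⬜⬜⬜
❓❓⬛⬛⬛⬛⬛⬛⬛
❓❓⬛⬛⬛⬛⬛⬛⬛
❓❓❓❓❓❓❓❓❓
❓❓❓❓❓❓❓❓❓

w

❓❓❓❓❓❓❓❓❓
❓❓❓❓❓❓❓❓❓
❓❓⬛⬛⬜⬛⬛❓❓
❓❓⬛⬛⬜⬛⬛⬛⬛
❓❓⬛⬛🔴⬛⬛⬛⬛
❓❓⬛⬛⬜⬜⬜⬜⬜
❓❓⬛⬛⬛⬛⬛⬛⬛
❓❓⬛⬛⬛⬛⬛⬛⬛
❓❓❓❓❓❓❓❓❓

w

❓❓❓❓❓❓❓❓❓
❓❓❓❓❓❓❓❓❓
❓❓⬛⬛⬜⬛⬛❓❓
❓❓⬛⬛⬜⬛⬛❓❓
❓❓⬛⬛🔴⬛⬛⬛⬛
❓❓⬛⬛⬜⬛⬛⬛⬛
❓❓⬛⬛⬜⬜⬜⬜⬜
❓❓⬛⬛⬛⬛⬛⬛⬛
❓❓⬛⬛⬛⬛⬛⬛⬛

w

❓❓❓❓❓❓❓❓❓
❓❓❓❓❓❓❓❓❓
❓❓⬜⬜⬜⬜⬜❓❓
❓❓⬛⬛⬜⬛⬛❓❓
❓❓⬛⬛🔴⬛⬛❓❓
❓❓⬛⬛⬜⬛⬛⬛⬛
❓❓⬛⬛⬜⬛⬛⬛⬛
❓❓⬛⬛⬜⬜⬜⬜⬜
❓❓⬛⬛⬛⬛⬛⬛⬛

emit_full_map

⬜⬜⬜⬜⬜❓❓❓❓❓❓❓❓❓❓❓❓
⬛⬛⬜⬛⬛❓❓❓❓❓❓❓❓❓❓❓❓
⬛⬛🔴⬛⬛❓❓❓❓❓❓❓❓❓❓❓❓
⬛⬛⬜⬛⬛⬛⬛⬛⬛⬛⬛⬛⬜⬜⬜❓❓
⬛⬛⬜⬛⬛⬛⬛⬛⬛⬛⬛⬛⬜⬜⬜❓❓
⬛⬛⬜⬜⬜⬜⬜⬜⬜⬜⬜⬜⬜⬜⬜⬜⬜
⬛⬛⬛⬛⬛⬛⬛⬛⬛⬛⬛⬛⬜⬜⬜⬜⬜
⬛⬛⬛⬛⬛⬛⬛⬛⬛⬛⬛⬛⬜⬜⬜⬜⬜
❓❓❓❓❓❓❓❓❓❓⬛⬛⬛⬛⬛⬛⬛
❓❓❓❓❓❓❓❓❓❓⬛⬛⬛⬛⬛⬛⬛

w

❓❓❓❓❓❓❓❓❓
❓❓❓❓❓❓❓❓❓
❓❓📦⬜⬜⬜⬜❓❓
❓❓⬜⬜⬜⬜⬜❓❓
❓❓⬛⬛🔴⬛⬛❓❓
❓❓⬛⬛⬜⬛⬛❓❓
❓❓⬛⬛⬜⬛⬛⬛⬛
❓❓⬛⬛⬜⬛⬛⬛⬛
❓❓⬛⬛⬜⬜⬜⬜⬜

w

❓❓❓❓❓❓❓❓❓
❓❓❓❓❓❓❓❓❓
❓❓⬜⬜⬜⬜⬜❓❓
❓❓📦⬜⬜⬜⬜❓❓
❓❓⬜⬜🔴⬜⬜❓❓
❓❓⬛⬛⬜⬛⬛❓❓
❓❓⬛⬛⬜⬛⬛❓❓
❓❓⬛⬛⬜⬛⬛⬛⬛
❓❓⬛⬛⬜⬛⬛⬛⬛

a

⬛❓❓❓❓❓❓❓❓
⬛❓❓❓❓❓❓❓❓
⬛❓⬛⬜⬜⬜⬜⬜❓
⬛❓⬛📦⬜⬜⬜⬜❓
⬛❓⬛⬜🔴⬜⬜⬜❓
⬛❓⬛⬛⬛⬜⬛⬛❓
⬛❓⬛⬛⬛⬜⬛⬛❓
⬛❓❓⬛⬛⬜⬛⬛⬛
⬛❓❓⬛⬛⬜⬛⬛⬛

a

⬛⬛❓❓❓❓❓❓❓
⬛⬛❓❓❓❓❓❓❓
⬛⬛⬛⬛⬜⬜⬜⬜⬜
⬛⬛⬛⬛📦⬜⬜⬜⬜
⬛⬛⬛⬛🔴⬜⬜⬜⬜
⬛⬛⬛⬛⬛⬛⬜⬛⬛
⬛⬛⬛⬛⬛⬛⬜⬛⬛
⬛⬛❓❓⬛⬛⬜⬛⬛
⬛⬛❓❓⬛⬛⬜⬛⬛

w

⬛⬛❓❓❓❓❓❓❓
⬛⬛❓❓❓❓❓❓❓
⬛⬛⬛⬛⬛⬛⬛❓❓
⬛⬛⬛⬛⬜⬜⬜⬜⬜
⬛⬛⬛⬛🔴⬜⬜⬜⬜
⬛⬛⬛⬛⬜⬜⬜⬜⬜
⬛⬛⬛⬛⬛⬛⬜⬛⬛
⬛⬛⬛⬛⬛⬛⬜⬛⬛
⬛⬛❓❓⬛⬛⬜⬛⬛

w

⬛⬛⬛⬛⬛⬛⬛⬛⬛
⬛⬛❓❓❓❓❓❓❓
⬛⬛⬛⬛⬛⬛⬛❓❓
⬛⬛⬛⬛⬛⬛⬛❓❓
⬛⬛⬛⬛🔴⬜⬜⬜⬜
⬛⬛⬛⬛📦⬜⬜⬜⬜
⬛⬛⬛⬛⬜⬜⬜⬜⬜
⬛⬛⬛⬛⬛⬛⬜⬛⬛
⬛⬛⬛⬛⬛⬛⬜⬛⬛

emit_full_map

⬛⬛⬛⬛⬛❓❓❓❓❓❓❓❓❓❓❓❓❓❓
⬛⬛⬛⬛⬛❓❓❓❓❓❓❓❓❓❓❓❓❓❓
⬛⬛🔴⬜⬜⬜⬜❓❓❓❓❓❓❓❓❓❓❓❓
⬛⬛📦⬜⬜⬜⬜❓❓❓❓❓❓❓❓❓❓❓❓
⬛⬛⬜⬜⬜⬜⬜❓❓❓❓❓❓❓❓❓❓❓❓
⬛⬛⬛⬛⬜⬛⬛❓❓❓❓❓❓❓❓❓❓❓❓
⬛⬛⬛⬛⬜⬛⬛❓❓❓❓❓❓❓❓❓❓❓❓
❓❓⬛⬛⬜⬛⬛⬛⬛⬛⬛⬛⬛⬛⬜⬜⬜❓❓
❓❓⬛⬛⬜⬛⬛⬛⬛⬛⬛⬛⬛⬛⬜⬜⬜❓❓
❓❓⬛⬛⬜⬜⬜⬜⬜⬜⬜⬜⬜⬜⬜⬜⬜⬜⬜
❓❓⬛⬛⬛⬛⬛⬛⬛⬛⬛⬛⬛⬛⬜⬜⬜⬜⬜
❓❓⬛⬛⬛⬛⬛⬛⬛⬛⬛⬛⬛⬛⬜⬜⬜⬜⬜
❓❓❓❓❓❓❓❓❓❓❓❓⬛⬛⬛⬛⬛⬛⬛
❓❓❓❓❓❓❓❓❓❓❓❓⬛⬛⬛⬛⬛⬛⬛

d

⬛⬛⬛⬛⬛⬛⬛⬛⬛
⬛❓❓❓❓❓❓❓❓
⬛⬛⬛⬛⬛⬛⬛❓❓
⬛⬛⬛⬛⬛⬛⬛❓❓
⬛⬛⬛⬜🔴⬜⬜⬜❓
⬛⬛⬛📦⬜⬜⬜⬜❓
⬛⬛⬛⬜⬜⬜⬜⬜❓
⬛⬛⬛⬛⬛⬜⬛⬛❓
⬛⬛⬛⬛⬛⬜⬛⬛❓

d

⬛⬛⬛⬛⬛⬛⬛⬛⬛
❓❓❓❓❓❓❓❓❓
⬛⬛⬛⬛⬛⬛⬛❓❓
⬛⬛⬛⬛⬛⬛⬛❓❓
⬛⬛⬜⬜🔴⬜⬜❓❓
⬛⬛📦⬜⬜⬜⬜❓❓
⬛⬛⬜⬜⬜⬜⬜❓❓
⬛⬛⬛⬛⬜⬛⬛❓❓
⬛⬛⬛⬛⬜⬛⬛❓❓

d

⬛⬛⬛⬛⬛⬛⬛⬛⬛
❓❓❓❓❓❓❓❓❓
⬛⬛⬛⬛⬛⬛⬛❓❓
⬛⬛⬛⬛⬛⬛⬛❓❓
⬛⬜⬜⬜🔴⬜⬛❓❓
⬛📦⬜⬜⬜⬜⬛❓❓
⬛⬜⬜⬜⬜⬜⬛❓❓
⬛⬛⬛⬜⬛⬛❓❓❓
⬛⬛⬛⬜⬛⬛❓❓❓

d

⬛⬛⬛⬛⬛⬛⬛⬛⬛
❓❓❓❓❓❓❓❓❓
⬛⬛⬛⬛⬛⬛⬛❓❓
⬛⬛⬛⬛⬛⬛⬛❓❓
⬜⬜⬜⬜🔴⬛⬛❓❓
📦⬜⬜⬜⬜⬛⬛❓❓
⬜⬜⬜⬜⬜⬛⬛❓❓
⬛⬛⬜⬛⬛❓❓❓❓
⬛⬛⬜⬛⬛❓❓❓❓

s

❓❓❓❓❓❓❓❓❓
⬛⬛⬛⬛⬛⬛⬛❓❓
⬛⬛⬛⬛⬛⬛⬛❓❓
⬜⬜⬜⬜⬜⬛⬛❓❓
📦⬜⬜⬜🔴⬛⬛❓❓
⬜⬜⬜⬜⬜⬛⬛❓❓
⬛⬛⬜⬛⬛⬛⬛❓❓
⬛⬛⬜⬛⬛❓❓❓❓
⬛⬛⬜⬛⬛⬛⬛⬛⬛

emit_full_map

⬛⬛⬛⬛⬛⬛⬛⬛⬛❓❓❓❓❓❓❓❓❓❓
⬛⬛⬛⬛⬛⬛⬛⬛⬛❓❓❓❓❓❓❓❓❓❓
⬛⬛⬜⬜⬜⬜⬜⬛⬛❓❓❓❓❓❓❓❓❓❓
⬛⬛📦⬜⬜⬜🔴⬛⬛❓❓❓❓❓❓❓❓❓❓
⬛⬛⬜⬜⬜⬜⬜⬛⬛❓❓❓❓❓❓❓❓❓❓
⬛⬛⬛⬛⬜⬛⬛⬛⬛❓❓❓❓❓❓❓❓❓❓
⬛⬛⬛⬛⬜⬛⬛❓❓❓❓❓❓❓❓❓❓❓❓
❓❓⬛⬛⬜⬛⬛⬛⬛⬛⬛⬛⬛⬛⬜⬜⬜❓❓
❓❓⬛⬛⬜⬛⬛⬛⬛⬛⬛⬛⬛⬛⬜⬜⬜❓❓
❓❓⬛⬛⬜⬜⬜⬜⬜⬜⬜⬜⬜⬜⬜⬜⬜⬜⬜
❓❓⬛⬛⬛⬛⬛⬛⬛⬛⬛⬛⬛⬛⬜⬜⬜⬜⬜
❓❓⬛⬛⬛⬛⬛⬛⬛⬛⬛⬛⬛⬛⬜⬜⬜⬜⬜
❓❓❓❓❓❓❓❓❓❓❓❓⬛⬛⬛⬛⬛⬛⬛
❓❓❓❓❓❓❓❓❓❓❓❓⬛⬛⬛⬛⬛⬛⬛

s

⬛⬛⬛⬛⬛⬛⬛❓❓
⬛⬛⬛⬛⬛⬛⬛❓❓
⬜⬜⬜⬜⬜⬛⬛❓❓
📦⬜⬜⬜⬜⬛⬛❓❓
⬜⬜⬜⬜🔴⬛⬛❓❓
⬛⬛⬜⬛⬛⬛⬛❓❓
⬛⬛⬜⬛⬛⬛⬛❓❓
⬛⬛⬜⬛⬛⬛⬛⬛⬛
⬛⬛⬜⬛⬛⬛⬛⬛⬛

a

⬛⬛⬛⬛⬛⬛⬛⬛❓
⬛⬛⬛⬛⬛⬛⬛⬛❓
⬛⬜⬜⬜⬜⬜⬛⬛❓
⬛📦⬜⬜⬜⬜⬛⬛❓
⬛⬜⬜⬜🔴⬜⬛⬛❓
⬛⬛⬛⬜⬛⬛⬛⬛❓
⬛⬛⬛⬜⬛⬛⬛⬛❓
❓⬛⬛⬜⬛⬛⬛⬛⬛
❓⬛⬛⬜⬛⬛⬛⬛⬛

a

⬛⬛⬛⬛⬛⬛⬛⬛⬛
⬛⬛⬛⬛⬛⬛⬛⬛⬛
⬛⬛⬜⬜⬜⬜⬜⬛⬛
⬛⬛📦⬜⬜⬜⬜⬛⬛
⬛⬛⬜⬜🔴⬜⬜⬛⬛
⬛⬛⬛⬛⬜⬛⬛⬛⬛
⬛⬛⬛⬛⬜⬛⬛⬛⬛
❓❓⬛⬛⬜⬛⬛⬛⬛
❓❓⬛⬛⬜⬛⬛⬛⬛

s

⬛⬛⬛⬛⬛⬛⬛⬛⬛
⬛⬛⬜⬜⬜⬜⬜⬛⬛
⬛⬛📦⬜⬜⬜⬜⬛⬛
⬛⬛⬜⬜⬜⬜⬜⬛⬛
⬛⬛⬛⬛🔴⬛⬛⬛⬛
⬛⬛⬛⬛⬜⬛⬛⬛⬛
❓❓⬛⬛⬜⬛⬛⬛⬛
❓❓⬛⬛⬜⬛⬛⬛⬛
❓❓⬛⬛⬜⬜⬜⬜⬜

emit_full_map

⬛⬛⬛⬛⬛⬛⬛⬛⬛❓❓❓❓❓❓❓❓❓❓
⬛⬛⬛⬛⬛⬛⬛⬛⬛❓❓❓❓❓❓❓❓❓❓
⬛⬛⬜⬜⬜⬜⬜⬛⬛❓❓❓❓❓❓❓❓❓❓
⬛⬛📦⬜⬜⬜⬜⬛⬛❓❓❓❓❓❓❓❓❓❓
⬛⬛⬜⬜⬜⬜⬜⬛⬛❓❓❓❓❓❓❓❓❓❓
⬛⬛⬛⬛🔴⬛⬛⬛⬛❓❓❓❓❓❓❓❓❓❓
⬛⬛⬛⬛⬜⬛⬛⬛⬛❓❓❓❓❓❓❓❓❓❓
❓❓⬛⬛⬜⬛⬛⬛⬛⬛⬛⬛⬛⬛⬜⬜⬜❓❓
❓❓⬛⬛⬜⬛⬛⬛⬛⬛⬛⬛⬛⬛⬜⬜⬜❓❓
❓❓⬛⬛⬜⬜⬜⬜⬜⬜⬜⬜⬜⬜⬜⬜⬜⬜⬜
❓❓⬛⬛⬛⬛⬛⬛⬛⬛⬛⬛⬛⬛⬜⬜⬜⬜⬜
❓❓⬛⬛⬛⬛⬛⬛⬛⬛⬛⬛⬛⬛⬜⬜⬜⬜⬜
❓❓❓❓❓❓❓❓❓❓❓❓⬛⬛⬛⬛⬛⬛⬛
❓❓❓❓❓❓❓❓❓❓❓❓⬛⬛⬛⬛⬛⬛⬛
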